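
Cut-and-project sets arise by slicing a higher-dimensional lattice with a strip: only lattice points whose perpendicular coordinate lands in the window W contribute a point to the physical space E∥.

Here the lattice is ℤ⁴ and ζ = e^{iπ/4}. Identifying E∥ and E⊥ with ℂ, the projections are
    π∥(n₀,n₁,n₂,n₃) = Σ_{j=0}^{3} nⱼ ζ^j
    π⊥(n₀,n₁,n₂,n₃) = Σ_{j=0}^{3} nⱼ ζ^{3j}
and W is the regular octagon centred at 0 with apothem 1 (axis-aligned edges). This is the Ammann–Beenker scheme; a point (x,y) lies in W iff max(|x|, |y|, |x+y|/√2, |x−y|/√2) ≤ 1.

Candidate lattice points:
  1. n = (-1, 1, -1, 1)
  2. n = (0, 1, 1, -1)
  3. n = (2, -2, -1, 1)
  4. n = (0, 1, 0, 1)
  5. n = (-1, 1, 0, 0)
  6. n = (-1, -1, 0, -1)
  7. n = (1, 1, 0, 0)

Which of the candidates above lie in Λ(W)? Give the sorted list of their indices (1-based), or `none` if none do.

Internal map: ζ^{3j} for j=0..3 gives (1,0), (−√2/2,√2/2), (0,−1), (√2/2,√2/2).
candidate 1: n = (-1, 1, -1, 1) → π⊥ ≈ (-1.00000, +2.41421); max(|x|,|y|,|x±y|/√2) = 2.41421 > 1 ⇒ ∉ W
candidate 2: n = (0, 1, 1, -1) → π⊥ ≈ (-1.41421, -1.00000); max(|x|,|y|,|x±y|/√2) = 1.70711 > 1 ⇒ ∉ W
candidate 3: n = (2, -2, -1, 1) → π⊥ ≈ (+4.12132, +0.29289); max(|x|,|y|,|x±y|/√2) = 4.12132 > 1 ⇒ ∉ W
candidate 4: n = (0, 1, 0, 1) → π⊥ ≈ (+0.00000, +1.41421); max(|x|,|y|,|x±y|/√2) = 1.41421 > 1 ⇒ ∉ W
candidate 5: n = (-1, 1, 0, 0) → π⊥ ≈ (-1.70711, +0.70711); max(|x|,|y|,|x±y|/√2) = 1.70711 > 1 ⇒ ∉ W
candidate 6: n = (-1, -1, 0, -1) → π⊥ ≈ (-1.00000, -1.41421); max(|x|,|y|,|x±y|/√2) = 1.70711 > 1 ⇒ ∉ W
candidate 7: n = (1, 1, 0, 0) → π⊥ ≈ (+0.29289, +0.70711); max(|x|,|y|,|x±y|/√2) = 0.70711 ≤ 1 ⇒ ∈ W

7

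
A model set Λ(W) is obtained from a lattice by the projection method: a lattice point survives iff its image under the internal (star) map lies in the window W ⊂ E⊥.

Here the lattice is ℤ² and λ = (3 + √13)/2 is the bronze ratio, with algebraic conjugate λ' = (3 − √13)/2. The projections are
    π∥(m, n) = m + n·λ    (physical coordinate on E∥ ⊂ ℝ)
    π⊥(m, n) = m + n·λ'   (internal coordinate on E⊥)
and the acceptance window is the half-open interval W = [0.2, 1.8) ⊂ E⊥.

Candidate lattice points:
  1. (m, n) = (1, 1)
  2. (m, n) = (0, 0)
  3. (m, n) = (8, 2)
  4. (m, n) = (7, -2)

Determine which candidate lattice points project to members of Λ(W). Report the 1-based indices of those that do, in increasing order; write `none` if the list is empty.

1

Numerically λ ≈ 3.30278 and λ' = −1/λ ≈ -0.30278.
candidate 1: (m,n)=(1,1) → π∥ = 1+1·λ ≈ 4.30278, π⊥ = 1+1·λ' ≈ 0.69722 ∈ [0.2, 1.8) ⇒ IN Λ
candidate 2: (m,n)=(0,0) → π∥ = 0+0·λ ≈ 0.00000, π⊥ = 0+0·λ' ≈ 0.00000 ∉ [0.2, 1.8) ⇒ out
candidate 3: (m,n)=(8,2) → π∥ = 8+2·λ ≈ 14.60555, π⊥ = 8+2·λ' ≈ 7.39445 ∉ [0.2, 1.8) ⇒ out
candidate 4: (m,n)=(7,-2) → π∥ = 7-2·λ ≈ 0.39445, π⊥ = 7-2·λ' ≈ 7.60555 ∉ [0.2, 1.8) ⇒ out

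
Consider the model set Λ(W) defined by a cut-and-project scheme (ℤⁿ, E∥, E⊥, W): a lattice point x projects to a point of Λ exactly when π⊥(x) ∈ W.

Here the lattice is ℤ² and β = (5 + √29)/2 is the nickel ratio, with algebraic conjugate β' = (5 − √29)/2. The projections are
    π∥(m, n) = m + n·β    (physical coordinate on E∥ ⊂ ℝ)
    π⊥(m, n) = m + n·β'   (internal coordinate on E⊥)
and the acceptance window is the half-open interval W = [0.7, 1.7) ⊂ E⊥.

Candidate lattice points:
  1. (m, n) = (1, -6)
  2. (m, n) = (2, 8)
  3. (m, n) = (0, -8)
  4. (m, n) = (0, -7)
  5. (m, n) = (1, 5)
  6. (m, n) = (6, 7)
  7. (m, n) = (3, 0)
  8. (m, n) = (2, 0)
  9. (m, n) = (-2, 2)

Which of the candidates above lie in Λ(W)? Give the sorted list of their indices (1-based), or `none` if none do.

Numerically β ≈ 5.19258 and β' = −1/β ≈ -0.19258.
[1] lift (1,-6): star map gives 2.15549; window check 0.7 ≤ 2.15549 < 1.7 is false → out
[2] lift (2,8): star map gives 0.45934; window check 0.7 ≤ 0.45934 < 1.7 is false → out
[3] lift (0,-8): star map gives 1.54066; window check 0.7 ≤ 1.54066 < 1.7 is true → IN Λ
[4] lift (0,-7): star map gives 1.34808; window check 0.7 ≤ 1.34808 < 1.7 is true → IN Λ
[5] lift (1,5): star map gives 0.03709; window check 0.7 ≤ 0.03709 < 1.7 is false → out
[6] lift (6,7): star map gives 4.65192; window check 0.7 ≤ 4.65192 < 1.7 is false → out
[7] lift (3,0): star map gives 3.00000; window check 0.7 ≤ 3.00000 < 1.7 is false → out
[8] lift (2,0): star map gives 2.00000; window check 0.7 ≤ 2.00000 < 1.7 is false → out
[9] lift (-2,2): star map gives -2.38516; window check 0.7 ≤ -2.38516 < 1.7 is false → out

3, 4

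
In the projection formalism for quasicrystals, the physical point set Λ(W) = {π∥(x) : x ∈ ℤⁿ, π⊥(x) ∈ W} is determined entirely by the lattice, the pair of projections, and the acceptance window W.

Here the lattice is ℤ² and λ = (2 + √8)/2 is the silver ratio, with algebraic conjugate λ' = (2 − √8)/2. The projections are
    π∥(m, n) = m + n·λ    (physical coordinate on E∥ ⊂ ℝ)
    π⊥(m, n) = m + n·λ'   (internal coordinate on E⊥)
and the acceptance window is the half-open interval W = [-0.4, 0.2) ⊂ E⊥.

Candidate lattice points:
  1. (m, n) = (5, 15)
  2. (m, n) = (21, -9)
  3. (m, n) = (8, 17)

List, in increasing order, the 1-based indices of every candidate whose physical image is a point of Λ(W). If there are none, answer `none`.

none

Compute λ' = (2−√8)/2 = -0.4142, so π⊥(m,n) = m -0.4142·n.
[1] lift (5,15): star map gives -1.2132; window check -0.4 ≤ -1.2132 < 0.2 is false → out
[2] lift (21,-9): star map gives 24.7279; window check -0.4 ≤ 24.7279 < 0.2 is false → out
[3] lift (8,17): star map gives 0.9584; window check -0.4 ≤ 0.9584 < 0.2 is false → out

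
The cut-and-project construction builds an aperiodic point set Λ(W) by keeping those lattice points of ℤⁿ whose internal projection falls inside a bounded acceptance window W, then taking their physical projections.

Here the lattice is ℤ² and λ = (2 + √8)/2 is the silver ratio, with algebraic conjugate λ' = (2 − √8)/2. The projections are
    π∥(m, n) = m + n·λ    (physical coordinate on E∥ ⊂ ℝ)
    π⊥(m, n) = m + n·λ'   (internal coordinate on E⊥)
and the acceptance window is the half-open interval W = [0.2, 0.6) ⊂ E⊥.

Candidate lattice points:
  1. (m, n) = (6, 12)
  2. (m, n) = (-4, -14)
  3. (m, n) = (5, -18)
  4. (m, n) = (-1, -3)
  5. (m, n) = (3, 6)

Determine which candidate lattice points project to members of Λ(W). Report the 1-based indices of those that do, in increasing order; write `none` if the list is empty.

4, 5

Numerically λ ≈ 2.414214 and λ' = −1/λ ≈ -0.414214.
candidate 1: (m,n)=(6,12) → π∥ = 6+12·λ ≈ 34.970563, π⊥ = 6+12·λ' ≈ 1.029437 ∉ [0.2, 0.6) ⇒ out
candidate 2: (m,n)=(-4,-14) → π∥ = -4-14·λ ≈ -37.798990, π⊥ = -4-14·λ' ≈ 1.798990 ∉ [0.2, 0.6) ⇒ out
candidate 3: (m,n)=(5,-18) → π∥ = 5-18·λ ≈ -38.455844, π⊥ = 5-18·λ' ≈ 12.455844 ∉ [0.2, 0.6) ⇒ out
candidate 4: (m,n)=(-1,-3) → π∥ = -1-3·λ ≈ -8.242641, π⊥ = -1-3·λ' ≈ 0.242641 ∈ [0.2, 0.6) ⇒ IN Λ
candidate 5: (m,n)=(3,6) → π∥ = 3+6·λ ≈ 17.485281, π⊥ = 3+6·λ' ≈ 0.514719 ∈ [0.2, 0.6) ⇒ IN Λ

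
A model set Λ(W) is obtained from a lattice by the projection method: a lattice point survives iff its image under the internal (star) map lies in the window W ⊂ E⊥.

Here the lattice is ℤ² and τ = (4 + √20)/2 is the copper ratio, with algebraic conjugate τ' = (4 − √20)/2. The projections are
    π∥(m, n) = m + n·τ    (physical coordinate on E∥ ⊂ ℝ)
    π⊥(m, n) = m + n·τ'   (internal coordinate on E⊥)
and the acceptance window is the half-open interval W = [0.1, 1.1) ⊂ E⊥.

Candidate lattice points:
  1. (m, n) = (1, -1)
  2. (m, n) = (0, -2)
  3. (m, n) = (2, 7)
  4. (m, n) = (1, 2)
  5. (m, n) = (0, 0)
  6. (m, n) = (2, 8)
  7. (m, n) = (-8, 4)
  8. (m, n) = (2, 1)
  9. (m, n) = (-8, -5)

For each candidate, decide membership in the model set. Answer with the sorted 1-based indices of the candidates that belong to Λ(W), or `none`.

2, 3, 4, 6

Compute τ' = (4−√20)/2 = -0.2361, so π⊥(m,n) = m -0.2361·n.
#1 (1,-1): internal coord 1 + (-1)·τ' = +1.2361; +1.2361 ∉ [0.1, 1.1) → out
#2 (0,-2): internal coord 0 + (-2)·τ' = +0.4721; +0.4721 ∈ [0.1, 1.1) → IN Λ
#3 (2,7): internal coord 2 + (7)·τ' = +0.3475; +0.3475 ∈ [0.1, 1.1) → IN Λ
#4 (1,2): internal coord 1 + (2)·τ' = +0.5279; +0.5279 ∈ [0.1, 1.1) → IN Λ
#5 (0,0): internal coord 0 + (0)·τ' = +0.0000; +0.0000 ∉ [0.1, 1.1) → out
#6 (2,8): internal coord 2 + (8)·τ' = +0.1115; +0.1115 ∈ [0.1, 1.1) → IN Λ
#7 (-8,4): internal coord -8 + (4)·τ' = -8.9443; -8.9443 ∉ [0.1, 1.1) → out
#8 (2,1): internal coord 2 + (1)·τ' = +1.7639; +1.7639 ∉ [0.1, 1.1) → out
#9 (-8,-5): internal coord -8 + (-5)·τ' = -6.8197; -6.8197 ∉ [0.1, 1.1) → out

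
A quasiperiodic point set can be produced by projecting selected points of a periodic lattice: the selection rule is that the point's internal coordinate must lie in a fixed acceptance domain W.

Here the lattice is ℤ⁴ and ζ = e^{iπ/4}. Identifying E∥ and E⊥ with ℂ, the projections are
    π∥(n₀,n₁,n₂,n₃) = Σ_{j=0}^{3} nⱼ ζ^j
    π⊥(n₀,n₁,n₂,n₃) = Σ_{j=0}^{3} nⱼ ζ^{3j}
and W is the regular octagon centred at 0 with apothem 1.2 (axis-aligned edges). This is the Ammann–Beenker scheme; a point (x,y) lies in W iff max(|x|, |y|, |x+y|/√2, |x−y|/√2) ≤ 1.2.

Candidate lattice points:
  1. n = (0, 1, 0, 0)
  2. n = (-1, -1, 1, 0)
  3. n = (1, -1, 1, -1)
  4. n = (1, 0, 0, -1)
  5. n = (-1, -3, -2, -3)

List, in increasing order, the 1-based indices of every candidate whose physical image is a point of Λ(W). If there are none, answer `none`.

1, 4

Internal map: ζ^{3j} for j=0..3 gives (1,0), (−√2/2,√2/2), (0,−1), (√2/2,√2/2).
#1 (0, 1, 0, 0): internal (-0.707107, 0.707107); octagon support 1.000000 vs apothem 1.2 → ∈ W
#2 (-1, -1, 1, 0): internal (-0.292893, -1.707107); octagon support 1.707107 vs apothem 1.2 → ∉ W
#3 (1, -1, 1, -1): internal (1.000000, -2.414214); octagon support 2.414214 vs apothem 1.2 → ∉ W
#4 (1, 0, 0, -1): internal (0.292893, -0.707107); octagon support 0.707107 vs apothem 1.2 → ∈ W
#5 (-1, -3, -2, -3): internal (-1.000000, -2.242641); octagon support 2.292893 vs apothem 1.2 → ∉ W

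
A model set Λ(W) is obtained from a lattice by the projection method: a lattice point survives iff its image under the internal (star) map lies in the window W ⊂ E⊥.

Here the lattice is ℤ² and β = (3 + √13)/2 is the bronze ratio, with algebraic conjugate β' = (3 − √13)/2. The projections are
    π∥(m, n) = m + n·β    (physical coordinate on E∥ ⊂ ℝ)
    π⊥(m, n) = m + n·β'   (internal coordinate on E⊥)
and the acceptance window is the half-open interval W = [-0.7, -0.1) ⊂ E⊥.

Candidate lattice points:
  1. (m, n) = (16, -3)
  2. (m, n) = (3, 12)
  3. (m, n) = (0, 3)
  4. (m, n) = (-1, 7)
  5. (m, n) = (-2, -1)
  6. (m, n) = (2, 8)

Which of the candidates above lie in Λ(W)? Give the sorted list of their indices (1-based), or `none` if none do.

2, 6

β' = (3−√13)/2 ≈ -0.302776.
candidate 1: (m,n)=(16,-3) → π∥ = 16-3·β ≈ 6.091673, π⊥ = 16-3·β' ≈ 16.908327 ∉ [-0.7, -0.1) ⇒ out
candidate 2: (m,n)=(3,12) → π∥ = 3+12·β ≈ 42.633308, π⊥ = 3+12·β' ≈ -0.633308 ∈ [-0.7, -0.1) ⇒ IN Λ
candidate 3: (m,n)=(0,3) → π∥ = 0+3·β ≈ 9.908327, π⊥ = 0+3·β' ≈ -0.908327 ∉ [-0.7, -0.1) ⇒ out
candidate 4: (m,n)=(-1,7) → π∥ = -1+7·β ≈ 22.119429, π⊥ = -1+7·β' ≈ -3.119429 ∉ [-0.7, -0.1) ⇒ out
candidate 5: (m,n)=(-2,-1) → π∥ = -2-1·β ≈ -5.302776, π⊥ = -2-1·β' ≈ -1.697224 ∉ [-0.7, -0.1) ⇒ out
candidate 6: (m,n)=(2,8) → π∥ = 2+8·β ≈ 28.422205, π⊥ = 2+8·β' ≈ -0.422205 ∈ [-0.7, -0.1) ⇒ IN Λ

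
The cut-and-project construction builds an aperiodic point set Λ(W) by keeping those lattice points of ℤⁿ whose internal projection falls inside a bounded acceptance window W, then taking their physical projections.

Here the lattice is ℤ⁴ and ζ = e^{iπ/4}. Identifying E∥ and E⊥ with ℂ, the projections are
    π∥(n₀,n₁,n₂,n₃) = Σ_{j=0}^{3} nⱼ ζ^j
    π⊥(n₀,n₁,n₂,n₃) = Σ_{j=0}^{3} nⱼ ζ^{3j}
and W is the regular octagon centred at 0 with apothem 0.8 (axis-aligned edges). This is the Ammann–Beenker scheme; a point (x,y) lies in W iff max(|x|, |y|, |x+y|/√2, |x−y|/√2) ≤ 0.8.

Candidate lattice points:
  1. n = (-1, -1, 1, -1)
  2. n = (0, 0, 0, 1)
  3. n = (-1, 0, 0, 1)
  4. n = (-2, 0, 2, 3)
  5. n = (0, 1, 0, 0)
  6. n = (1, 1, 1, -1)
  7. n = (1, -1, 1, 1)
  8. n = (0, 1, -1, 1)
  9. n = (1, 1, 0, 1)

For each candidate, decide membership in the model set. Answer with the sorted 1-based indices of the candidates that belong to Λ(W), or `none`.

3, 4

π⊥(n) = n₀ + n₁ζ³ + n₂ζ⁶ + n₃ζ⁹ where ζ = e^{iπ/4}.
#1 (-1, -1, 1, -1): internal (-1.0000, -2.4142); octagon support 2.4142 vs apothem 0.8 → ∉ W
#2 (0, 0, 0, 1): internal (0.7071, 0.7071); octagon support 1.0000 vs apothem 0.8 → ∉ W
#3 (-1, 0, 0, 1): internal (-0.2929, 0.7071); octagon support 0.7071 vs apothem 0.8 → ∈ W
#4 (-2, 0, 2, 3): internal (0.1213, 0.1213); octagon support 0.1716 vs apothem 0.8 → ∈ W
#5 (0, 1, 0, 0): internal (-0.7071, 0.7071); octagon support 1.0000 vs apothem 0.8 → ∉ W
#6 (1, 1, 1, -1): internal (-0.4142, -1.0000); octagon support 1.0000 vs apothem 0.8 → ∉ W
#7 (1, -1, 1, 1): internal (2.4142, -1.0000); octagon support 2.4142 vs apothem 0.8 → ∉ W
#8 (0, 1, -1, 1): internal (0.0000, 2.4142); octagon support 2.4142 vs apothem 0.8 → ∉ W
#9 (1, 1, 0, 1): internal (1.0000, 1.4142); octagon support 1.7071 vs apothem 0.8 → ∉ W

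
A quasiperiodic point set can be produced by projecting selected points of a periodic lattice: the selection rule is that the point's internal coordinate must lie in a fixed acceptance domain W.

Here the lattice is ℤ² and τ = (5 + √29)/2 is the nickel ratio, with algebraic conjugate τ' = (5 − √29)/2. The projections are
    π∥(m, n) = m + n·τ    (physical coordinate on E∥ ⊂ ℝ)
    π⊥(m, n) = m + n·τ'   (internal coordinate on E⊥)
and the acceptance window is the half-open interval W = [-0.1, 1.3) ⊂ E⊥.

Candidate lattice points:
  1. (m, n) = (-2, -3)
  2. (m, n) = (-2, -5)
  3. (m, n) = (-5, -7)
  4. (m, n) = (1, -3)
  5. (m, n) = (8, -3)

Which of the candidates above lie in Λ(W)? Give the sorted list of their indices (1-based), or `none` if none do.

none

Numerically τ ≈ 5.192582 and τ' = −1/τ ≈ -0.192582.
candidate 1: (m,n)=(-2,-3) → π∥ = -2-3·τ ≈ -17.577747, π⊥ = -2-3·τ' ≈ -1.422253 ∉ [-0.1, 1.3) ⇒ out
candidate 2: (m,n)=(-2,-5) → π∥ = -2-5·τ ≈ -27.962912, π⊥ = -2-5·τ' ≈ -1.037088 ∉ [-0.1, 1.3) ⇒ out
candidate 3: (m,n)=(-5,-7) → π∥ = -5-7·τ ≈ -41.348077, π⊥ = -5-7·τ' ≈ -3.651923 ∉ [-0.1, 1.3) ⇒ out
candidate 4: (m,n)=(1,-3) → π∥ = 1-3·τ ≈ -14.577747, π⊥ = 1-3·τ' ≈ 1.577747 ∉ [-0.1, 1.3) ⇒ out
candidate 5: (m,n)=(8,-3) → π∥ = 8-3·τ ≈ -7.577747, π⊥ = 8-3·τ' ≈ 8.577747 ∉ [-0.1, 1.3) ⇒ out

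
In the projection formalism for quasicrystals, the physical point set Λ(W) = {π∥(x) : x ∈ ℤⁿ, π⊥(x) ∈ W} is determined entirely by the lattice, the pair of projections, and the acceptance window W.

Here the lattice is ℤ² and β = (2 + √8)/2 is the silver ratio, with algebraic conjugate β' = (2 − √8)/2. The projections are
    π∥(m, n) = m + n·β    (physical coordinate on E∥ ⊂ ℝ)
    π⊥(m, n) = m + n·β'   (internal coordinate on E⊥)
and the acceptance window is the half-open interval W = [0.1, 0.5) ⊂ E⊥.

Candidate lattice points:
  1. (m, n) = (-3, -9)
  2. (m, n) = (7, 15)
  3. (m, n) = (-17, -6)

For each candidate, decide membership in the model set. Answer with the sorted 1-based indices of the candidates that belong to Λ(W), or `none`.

none

β' = (2−√8)/2 ≈ -0.4142.
candidate 1: (m,n)=(-3,-9) → π∥ = -3-9·β ≈ -24.7279, π⊥ = -3-9·β' ≈ 0.7279 ∉ [0.1, 0.5) ⇒ out
candidate 2: (m,n)=(7,15) → π∥ = 7+15·β ≈ 43.2132, π⊥ = 7+15·β' ≈ 0.7868 ∉ [0.1, 0.5) ⇒ out
candidate 3: (m,n)=(-17,-6) → π∥ = -17-6·β ≈ -31.4853, π⊥ = -17-6·β' ≈ -14.5147 ∉ [0.1, 0.5) ⇒ out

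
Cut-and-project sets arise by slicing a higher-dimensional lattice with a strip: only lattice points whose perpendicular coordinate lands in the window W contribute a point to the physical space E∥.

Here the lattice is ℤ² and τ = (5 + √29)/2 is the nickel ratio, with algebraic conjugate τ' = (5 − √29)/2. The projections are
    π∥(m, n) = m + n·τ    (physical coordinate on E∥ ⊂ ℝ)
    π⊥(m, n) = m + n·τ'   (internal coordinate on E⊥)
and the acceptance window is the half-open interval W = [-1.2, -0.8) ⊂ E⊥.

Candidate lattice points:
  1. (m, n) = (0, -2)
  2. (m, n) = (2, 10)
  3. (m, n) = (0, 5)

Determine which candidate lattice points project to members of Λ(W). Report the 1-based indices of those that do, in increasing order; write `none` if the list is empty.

3

Compute τ' = (5−√29)/2 = -0.1926, so π⊥(m,n) = m -0.1926·n.
[1] lift (0,-2): star map gives 0.3852; window check -1.2 ≤ 0.3852 < -0.8 is false → out
[2] lift (2,10): star map gives 0.0742; window check -1.2 ≤ 0.0742 < -0.8 is false → out
[3] lift (0,5): star map gives -0.9629; window check -1.2 ≤ -0.9629 < -0.8 is true → IN Λ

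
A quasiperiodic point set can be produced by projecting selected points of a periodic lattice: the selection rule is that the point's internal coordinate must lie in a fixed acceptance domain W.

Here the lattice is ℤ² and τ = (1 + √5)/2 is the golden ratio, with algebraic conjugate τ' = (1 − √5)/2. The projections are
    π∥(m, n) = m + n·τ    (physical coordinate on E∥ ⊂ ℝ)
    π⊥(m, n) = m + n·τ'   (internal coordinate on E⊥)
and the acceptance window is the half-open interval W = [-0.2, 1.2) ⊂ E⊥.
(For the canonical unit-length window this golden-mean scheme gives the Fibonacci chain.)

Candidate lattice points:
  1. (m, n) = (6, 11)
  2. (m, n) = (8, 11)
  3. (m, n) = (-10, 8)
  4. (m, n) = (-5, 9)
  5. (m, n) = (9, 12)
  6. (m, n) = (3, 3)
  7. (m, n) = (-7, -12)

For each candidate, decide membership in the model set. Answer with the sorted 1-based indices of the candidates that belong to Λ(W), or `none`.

6, 7

Numerically τ ≈ 1.61803 and τ' = −1/τ ≈ -0.61803.
candidate 1: (m,n)=(6,11) → π∥ = 6+11·τ ≈ 23.79837, π⊥ = 6+11·τ' ≈ -0.79837 ∉ [-0.2, 1.2) ⇒ out
candidate 2: (m,n)=(8,11) → π∥ = 8+11·τ ≈ 25.79837, π⊥ = 8+11·τ' ≈ 1.20163 ∉ [-0.2, 1.2) ⇒ out
candidate 3: (m,n)=(-10,8) → π∥ = -10+8·τ ≈ 2.94427, π⊥ = -10+8·τ' ≈ -14.94427 ∉ [-0.2, 1.2) ⇒ out
candidate 4: (m,n)=(-5,9) → π∥ = -5+9·τ ≈ 9.56231, π⊥ = -5+9·τ' ≈ -10.56231 ∉ [-0.2, 1.2) ⇒ out
candidate 5: (m,n)=(9,12) → π∥ = 9+12·τ ≈ 28.41641, π⊥ = 9+12·τ' ≈ 1.58359 ∉ [-0.2, 1.2) ⇒ out
candidate 6: (m,n)=(3,3) → π∥ = 3+3·τ ≈ 7.85410, π⊥ = 3+3·τ' ≈ 1.14590 ∈ [-0.2, 1.2) ⇒ IN Λ
candidate 7: (m,n)=(-7,-12) → π∥ = -7-12·τ ≈ -26.41641, π⊥ = -7-12·τ' ≈ 0.41641 ∈ [-0.2, 1.2) ⇒ IN Λ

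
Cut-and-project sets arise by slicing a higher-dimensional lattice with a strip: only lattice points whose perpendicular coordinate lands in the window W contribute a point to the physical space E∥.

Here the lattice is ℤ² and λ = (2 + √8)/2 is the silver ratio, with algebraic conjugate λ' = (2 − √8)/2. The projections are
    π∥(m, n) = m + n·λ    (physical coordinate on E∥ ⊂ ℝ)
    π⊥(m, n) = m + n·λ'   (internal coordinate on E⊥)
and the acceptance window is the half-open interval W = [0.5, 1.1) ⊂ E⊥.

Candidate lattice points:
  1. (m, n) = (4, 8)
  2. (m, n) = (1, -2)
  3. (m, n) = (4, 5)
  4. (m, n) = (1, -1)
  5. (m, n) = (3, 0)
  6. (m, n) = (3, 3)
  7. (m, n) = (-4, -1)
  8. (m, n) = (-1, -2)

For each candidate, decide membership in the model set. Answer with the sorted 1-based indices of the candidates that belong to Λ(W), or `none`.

Compute λ' = (2−√8)/2 = -0.41421, so π⊥(m,n) = m -0.41421·n.
[1] lift (4,8): star map gives 0.68629; window check 0.5 ≤ 0.68629 < 1.1 is true → IN Λ
[2] lift (1,-2): star map gives 1.82843; window check 0.5 ≤ 1.82843 < 1.1 is false → out
[3] lift (4,5): star map gives 1.92893; window check 0.5 ≤ 1.92893 < 1.1 is false → out
[4] lift (1,-1): star map gives 1.41421; window check 0.5 ≤ 1.41421 < 1.1 is false → out
[5] lift (3,0): star map gives 3.00000; window check 0.5 ≤ 3.00000 < 1.1 is false → out
[6] lift (3,3): star map gives 1.75736; window check 0.5 ≤ 1.75736 < 1.1 is false → out
[7] lift (-4,-1): star map gives -3.58579; window check 0.5 ≤ -3.58579 < 1.1 is false → out
[8] lift (-1,-2): star map gives -0.17157; window check 0.5 ≤ -0.17157 < 1.1 is false → out

1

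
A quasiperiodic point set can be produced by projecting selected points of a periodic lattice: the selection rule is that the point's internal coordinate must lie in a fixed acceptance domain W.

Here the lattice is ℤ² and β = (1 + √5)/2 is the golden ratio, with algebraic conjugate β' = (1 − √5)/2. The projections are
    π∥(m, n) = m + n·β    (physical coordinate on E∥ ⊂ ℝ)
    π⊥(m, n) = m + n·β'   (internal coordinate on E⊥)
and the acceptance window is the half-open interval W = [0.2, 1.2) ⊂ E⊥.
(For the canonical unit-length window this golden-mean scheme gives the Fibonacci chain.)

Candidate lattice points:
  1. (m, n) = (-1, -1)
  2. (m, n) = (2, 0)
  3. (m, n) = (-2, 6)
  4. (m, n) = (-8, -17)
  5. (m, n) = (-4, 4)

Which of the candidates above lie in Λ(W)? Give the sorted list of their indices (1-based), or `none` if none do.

none

Numerically β ≈ 1.6180 and β' = −1/β ≈ -0.6180.
candidate 1: (m,n)=(-1,-1) → π∥ = -1-1·β ≈ -2.6180, π⊥ = -1-1·β' ≈ -0.3820 ∉ [0.2, 1.2) ⇒ out
candidate 2: (m,n)=(2,0) → π∥ = 2+0·β ≈ 2.0000, π⊥ = 2+0·β' ≈ 2.0000 ∉ [0.2, 1.2) ⇒ out
candidate 3: (m,n)=(-2,6) → π∥ = -2+6·β ≈ 7.7082, π⊥ = -2+6·β' ≈ -5.7082 ∉ [0.2, 1.2) ⇒ out
candidate 4: (m,n)=(-8,-17) → π∥ = -8-17·β ≈ -35.5066, π⊥ = -8-17·β' ≈ 2.5066 ∉ [0.2, 1.2) ⇒ out
candidate 5: (m,n)=(-4,4) → π∥ = -4+4·β ≈ 2.4721, π⊥ = -4+4·β' ≈ -6.4721 ∉ [0.2, 1.2) ⇒ out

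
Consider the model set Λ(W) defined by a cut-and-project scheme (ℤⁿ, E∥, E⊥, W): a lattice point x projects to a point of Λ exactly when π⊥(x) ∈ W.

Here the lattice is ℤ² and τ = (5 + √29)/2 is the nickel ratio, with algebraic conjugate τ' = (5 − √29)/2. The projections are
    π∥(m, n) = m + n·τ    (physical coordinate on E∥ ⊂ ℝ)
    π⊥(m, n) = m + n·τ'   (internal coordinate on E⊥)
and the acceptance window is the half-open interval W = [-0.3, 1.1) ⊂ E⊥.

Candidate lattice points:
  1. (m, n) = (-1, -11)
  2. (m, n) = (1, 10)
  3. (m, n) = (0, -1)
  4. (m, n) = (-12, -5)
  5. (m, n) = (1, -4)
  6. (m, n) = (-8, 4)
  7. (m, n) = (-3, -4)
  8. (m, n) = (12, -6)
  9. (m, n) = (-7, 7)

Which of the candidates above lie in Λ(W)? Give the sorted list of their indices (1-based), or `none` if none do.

Numerically τ ≈ 5.192582 and τ' = −1/τ ≈ -0.192582.
candidate 1: (m,n)=(-1,-11) → π∥ = -1-11·τ ≈ -58.118406, π⊥ = -1-11·τ' ≈ 1.118406 ∉ [-0.3, 1.1) ⇒ out
candidate 2: (m,n)=(1,10) → π∥ = 1+10·τ ≈ 52.925824, π⊥ = 1+10·τ' ≈ -0.925824 ∉ [-0.3, 1.1) ⇒ out
candidate 3: (m,n)=(0,-1) → π∥ = 0-1·τ ≈ -5.192582, π⊥ = 0-1·τ' ≈ 0.192582 ∈ [-0.3, 1.1) ⇒ IN Λ
candidate 4: (m,n)=(-12,-5) → π∥ = -12-5·τ ≈ -37.962912, π⊥ = -12-5·τ' ≈ -11.037088 ∉ [-0.3, 1.1) ⇒ out
candidate 5: (m,n)=(1,-4) → π∥ = 1-4·τ ≈ -19.770330, π⊥ = 1-4·τ' ≈ 1.770330 ∉ [-0.3, 1.1) ⇒ out
candidate 6: (m,n)=(-8,4) → π∥ = -8+4·τ ≈ 12.770330, π⊥ = -8+4·τ' ≈ -8.770330 ∉ [-0.3, 1.1) ⇒ out
candidate 7: (m,n)=(-3,-4) → π∥ = -3-4·τ ≈ -23.770330, π⊥ = -3-4·τ' ≈ -2.229670 ∉ [-0.3, 1.1) ⇒ out
candidate 8: (m,n)=(12,-6) → π∥ = 12-6·τ ≈ -19.155494, π⊥ = 12-6·τ' ≈ 13.155494 ∉ [-0.3, 1.1) ⇒ out
candidate 9: (m,n)=(-7,7) → π∥ = -7+7·τ ≈ 29.348077, π⊥ = -7+7·τ' ≈ -8.348077 ∉ [-0.3, 1.1) ⇒ out

3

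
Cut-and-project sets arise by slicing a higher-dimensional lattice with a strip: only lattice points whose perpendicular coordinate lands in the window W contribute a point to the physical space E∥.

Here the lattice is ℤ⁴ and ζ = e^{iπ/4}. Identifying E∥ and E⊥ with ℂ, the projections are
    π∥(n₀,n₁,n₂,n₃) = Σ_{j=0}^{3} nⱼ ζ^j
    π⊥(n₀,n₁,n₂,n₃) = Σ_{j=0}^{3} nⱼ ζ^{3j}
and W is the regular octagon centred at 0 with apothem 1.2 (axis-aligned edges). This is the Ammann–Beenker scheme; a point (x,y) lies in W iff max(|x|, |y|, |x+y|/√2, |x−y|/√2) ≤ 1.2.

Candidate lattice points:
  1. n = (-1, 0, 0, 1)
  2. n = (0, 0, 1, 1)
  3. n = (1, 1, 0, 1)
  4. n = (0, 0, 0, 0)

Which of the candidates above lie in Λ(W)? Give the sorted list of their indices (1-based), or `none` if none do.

1, 2, 4

Internal map: ζ^{3j} for j=0..3 gives (1,0), (−√2/2,√2/2), (0,−1), (√2/2,√2/2).
#1 (-1, 0, 0, 1): internal (-0.2929, 0.7071); octagon support 0.7071 vs apothem 1.2 → ∈ W
#2 (0, 0, 1, 1): internal (0.7071, -0.2929); octagon support 0.7071 vs apothem 1.2 → ∈ W
#3 (1, 1, 0, 1): internal (1.0000, 1.4142); octagon support 1.7071 vs apothem 1.2 → ∉ W
#4 (0, 0, 0, 0): internal (0.0000, 0.0000); octagon support 0.0000 vs apothem 1.2 → ∈ W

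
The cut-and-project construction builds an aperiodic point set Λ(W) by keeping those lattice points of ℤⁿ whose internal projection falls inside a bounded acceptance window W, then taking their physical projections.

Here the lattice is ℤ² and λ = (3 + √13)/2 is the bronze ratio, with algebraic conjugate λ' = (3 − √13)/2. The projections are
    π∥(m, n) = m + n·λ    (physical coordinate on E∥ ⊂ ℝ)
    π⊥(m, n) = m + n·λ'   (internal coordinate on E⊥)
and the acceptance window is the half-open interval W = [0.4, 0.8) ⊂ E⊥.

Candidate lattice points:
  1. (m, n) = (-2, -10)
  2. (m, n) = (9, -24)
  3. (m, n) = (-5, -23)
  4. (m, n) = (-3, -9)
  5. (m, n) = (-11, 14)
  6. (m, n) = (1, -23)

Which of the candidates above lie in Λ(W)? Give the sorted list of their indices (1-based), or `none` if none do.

λ' = (3−√13)/2 ≈ -0.302776.
candidate 1: (m,n)=(-2,-10) → π∥ = -2-10·λ ≈ -35.027756, π⊥ = -2-10·λ' ≈ 1.027756 ∉ [0.4, 0.8) ⇒ out
candidate 2: (m,n)=(9,-24) → π∥ = 9-24·λ ≈ -70.266615, π⊥ = 9-24·λ' ≈ 16.266615 ∉ [0.4, 0.8) ⇒ out
candidate 3: (m,n)=(-5,-23) → π∥ = -5-23·λ ≈ -80.963840, π⊥ = -5-23·λ' ≈ 1.963840 ∉ [0.4, 0.8) ⇒ out
candidate 4: (m,n)=(-3,-9) → π∥ = -3-9·λ ≈ -32.724981, π⊥ = -3-9·λ' ≈ -0.275019 ∉ [0.4, 0.8) ⇒ out
candidate 5: (m,n)=(-11,14) → π∥ = -11+14·λ ≈ 35.238859, π⊥ = -11+14·λ' ≈ -15.238859 ∉ [0.4, 0.8) ⇒ out
candidate 6: (m,n)=(1,-23) → π∥ = 1-23·λ ≈ -74.963840, π⊥ = 1-23·λ' ≈ 7.963840 ∉ [0.4, 0.8) ⇒ out

none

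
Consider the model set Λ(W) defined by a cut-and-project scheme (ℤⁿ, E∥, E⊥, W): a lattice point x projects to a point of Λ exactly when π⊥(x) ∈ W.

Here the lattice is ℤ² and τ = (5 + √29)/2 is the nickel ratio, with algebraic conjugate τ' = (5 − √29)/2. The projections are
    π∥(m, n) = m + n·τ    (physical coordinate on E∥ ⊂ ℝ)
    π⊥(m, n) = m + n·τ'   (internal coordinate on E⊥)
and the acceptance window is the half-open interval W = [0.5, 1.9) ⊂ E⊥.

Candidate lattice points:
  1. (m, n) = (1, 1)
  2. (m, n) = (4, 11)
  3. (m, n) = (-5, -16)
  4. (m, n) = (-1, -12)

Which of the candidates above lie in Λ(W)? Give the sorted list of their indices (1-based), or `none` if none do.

Compute τ' = (5−√29)/2 = -0.19258, so π⊥(m,n) = m -0.19258·n.
#1 (1,1): internal coord 1 + (1)·τ' = +0.80742; +0.80742 ∈ [0.5, 1.9) → IN Λ
#2 (4,11): internal coord 4 + (11)·τ' = +1.88159; +1.88159 ∈ [0.5, 1.9) → IN Λ
#3 (-5,-16): internal coord -5 + (-16)·τ' = -1.91868; -1.91868 ∉ [0.5, 1.9) → out
#4 (-1,-12): internal coord -1 + (-12)·τ' = +1.31099; +1.31099 ∈ [0.5, 1.9) → IN Λ

1, 2, 4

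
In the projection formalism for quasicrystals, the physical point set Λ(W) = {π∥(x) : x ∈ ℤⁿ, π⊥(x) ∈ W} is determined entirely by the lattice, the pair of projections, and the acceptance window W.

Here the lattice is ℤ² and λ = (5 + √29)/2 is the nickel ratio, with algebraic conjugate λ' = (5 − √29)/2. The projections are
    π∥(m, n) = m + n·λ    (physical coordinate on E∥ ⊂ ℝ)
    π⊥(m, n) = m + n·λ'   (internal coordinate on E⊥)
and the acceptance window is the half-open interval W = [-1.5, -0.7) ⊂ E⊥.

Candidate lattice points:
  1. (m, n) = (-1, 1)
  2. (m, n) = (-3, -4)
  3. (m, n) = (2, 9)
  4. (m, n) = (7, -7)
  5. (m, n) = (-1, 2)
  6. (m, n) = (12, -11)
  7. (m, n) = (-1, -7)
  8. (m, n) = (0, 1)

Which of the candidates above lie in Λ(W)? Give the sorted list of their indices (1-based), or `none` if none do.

1, 5

Numerically λ ≈ 5.19258 and λ' = −1/λ ≈ -0.19258.
candidate 1: (m,n)=(-1,1) → π∥ = -1+1·λ ≈ 4.19258, π⊥ = -1+1·λ' ≈ -1.19258 ∈ [-1.5, -0.7) ⇒ IN Λ
candidate 2: (m,n)=(-3,-4) → π∥ = -3-4·λ ≈ -23.77033, π⊥ = -3-4·λ' ≈ -2.22967 ∉ [-1.5, -0.7) ⇒ out
candidate 3: (m,n)=(2,9) → π∥ = 2+9·λ ≈ 48.73324, π⊥ = 2+9·λ' ≈ 0.26676 ∉ [-1.5, -0.7) ⇒ out
candidate 4: (m,n)=(7,-7) → π∥ = 7-7·λ ≈ -29.34808, π⊥ = 7-7·λ' ≈ 8.34808 ∉ [-1.5, -0.7) ⇒ out
candidate 5: (m,n)=(-1,2) → π∥ = -1+2·λ ≈ 9.38516, π⊥ = -1+2·λ' ≈ -1.38516 ∈ [-1.5, -0.7) ⇒ IN Λ
candidate 6: (m,n)=(12,-11) → π∥ = 12-11·λ ≈ -45.11841, π⊥ = 12-11·λ' ≈ 14.11841 ∉ [-1.5, -0.7) ⇒ out
candidate 7: (m,n)=(-1,-7) → π∥ = -1-7·λ ≈ -37.34808, π⊥ = -1-7·λ' ≈ 0.34808 ∉ [-1.5, -0.7) ⇒ out
candidate 8: (m,n)=(0,1) → π∥ = 0+1·λ ≈ 5.19258, π⊥ = 0+1·λ' ≈ -0.19258 ∉ [-1.5, -0.7) ⇒ out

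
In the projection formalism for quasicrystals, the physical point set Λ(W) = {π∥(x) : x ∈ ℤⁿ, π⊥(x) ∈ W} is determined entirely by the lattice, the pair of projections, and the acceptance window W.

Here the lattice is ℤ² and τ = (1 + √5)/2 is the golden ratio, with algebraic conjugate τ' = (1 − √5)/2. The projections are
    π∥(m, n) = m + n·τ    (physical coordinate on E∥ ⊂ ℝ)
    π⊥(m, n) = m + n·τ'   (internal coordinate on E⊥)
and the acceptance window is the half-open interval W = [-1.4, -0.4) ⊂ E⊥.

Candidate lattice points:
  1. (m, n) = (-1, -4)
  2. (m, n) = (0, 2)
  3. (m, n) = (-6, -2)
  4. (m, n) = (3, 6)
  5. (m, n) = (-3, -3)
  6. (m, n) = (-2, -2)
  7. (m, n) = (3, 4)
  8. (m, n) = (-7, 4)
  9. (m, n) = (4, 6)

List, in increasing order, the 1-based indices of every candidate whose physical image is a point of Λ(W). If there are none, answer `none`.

τ' = (1−√5)/2 ≈ -0.618034.
candidate 1: (m,n)=(-1,-4) → π∥ = -1-4·τ ≈ -7.472136, π⊥ = -1-4·τ' ≈ 1.472136 ∉ [-1.4, -0.4) ⇒ out
candidate 2: (m,n)=(0,2) → π∥ = 0+2·τ ≈ 3.236068, π⊥ = 0+2·τ' ≈ -1.236068 ∈ [-1.4, -0.4) ⇒ IN Λ
candidate 3: (m,n)=(-6,-2) → π∥ = -6-2·τ ≈ -9.236068, π⊥ = -6-2·τ' ≈ -4.763932 ∉ [-1.4, -0.4) ⇒ out
candidate 4: (m,n)=(3,6) → π∥ = 3+6·τ ≈ 12.708204, π⊥ = 3+6·τ' ≈ -0.708204 ∈ [-1.4, -0.4) ⇒ IN Λ
candidate 5: (m,n)=(-3,-3) → π∥ = -3-3·τ ≈ -7.854102, π⊥ = -3-3·τ' ≈ -1.145898 ∈ [-1.4, -0.4) ⇒ IN Λ
candidate 6: (m,n)=(-2,-2) → π∥ = -2-2·τ ≈ -5.236068, π⊥ = -2-2·τ' ≈ -0.763932 ∈ [-1.4, -0.4) ⇒ IN Λ
candidate 7: (m,n)=(3,4) → π∥ = 3+4·τ ≈ 9.472136, π⊥ = 3+4·τ' ≈ 0.527864 ∉ [-1.4, -0.4) ⇒ out
candidate 8: (m,n)=(-7,4) → π∥ = -7+4·τ ≈ -0.527864, π⊥ = -7+4·τ' ≈ -9.472136 ∉ [-1.4, -0.4) ⇒ out
candidate 9: (m,n)=(4,6) → π∥ = 4+6·τ ≈ 13.708204, π⊥ = 4+6·τ' ≈ 0.291796 ∉ [-1.4, -0.4) ⇒ out

2, 4, 5, 6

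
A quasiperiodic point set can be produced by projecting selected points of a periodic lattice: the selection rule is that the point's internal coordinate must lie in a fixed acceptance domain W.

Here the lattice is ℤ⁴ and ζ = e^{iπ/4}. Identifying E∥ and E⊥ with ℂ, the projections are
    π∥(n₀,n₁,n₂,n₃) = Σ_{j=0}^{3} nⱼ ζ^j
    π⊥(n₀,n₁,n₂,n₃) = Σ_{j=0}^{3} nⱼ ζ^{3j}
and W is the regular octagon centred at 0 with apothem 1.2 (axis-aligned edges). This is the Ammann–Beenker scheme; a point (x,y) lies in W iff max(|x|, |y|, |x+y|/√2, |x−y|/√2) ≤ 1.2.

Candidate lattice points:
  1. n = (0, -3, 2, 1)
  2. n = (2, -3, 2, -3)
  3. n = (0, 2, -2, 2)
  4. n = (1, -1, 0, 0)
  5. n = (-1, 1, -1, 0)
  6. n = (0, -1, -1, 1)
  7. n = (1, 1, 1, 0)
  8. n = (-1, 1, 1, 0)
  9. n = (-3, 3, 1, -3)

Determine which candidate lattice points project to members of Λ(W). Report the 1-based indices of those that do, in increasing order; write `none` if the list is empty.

7

With ζ = e^{iπ/4} the internal vectors are ζ^0,ζ^3,ζ^6,ζ^9.
candidate 1: n = (0, -3, 2, 1) → π⊥ ≈ (+2.828427, -3.414214); max(|x|,|y|,|x±y|/√2) = 4.414214 > 1.2 ⇒ ∉ W
candidate 2: n = (2, -3, 2, -3) → π⊥ ≈ (+2.000000, -6.242641); max(|x|,|y|,|x±y|/√2) = 6.242641 > 1.2 ⇒ ∉ W
candidate 3: n = (0, 2, -2, 2) → π⊥ ≈ (+0.000000, +4.828427); max(|x|,|y|,|x±y|/√2) = 4.828427 > 1.2 ⇒ ∉ W
candidate 4: n = (1, -1, 0, 0) → π⊥ ≈ (+1.707107, -0.707107); max(|x|,|y|,|x±y|/√2) = 1.707107 > 1.2 ⇒ ∉ W
candidate 5: n = (-1, 1, -1, 0) → π⊥ ≈ (-1.707107, +1.707107); max(|x|,|y|,|x±y|/√2) = 2.414214 > 1.2 ⇒ ∉ W
candidate 6: n = (0, -1, -1, 1) → π⊥ ≈ (+1.414214, +1.000000); max(|x|,|y|,|x±y|/√2) = 1.707107 > 1.2 ⇒ ∉ W
candidate 7: n = (1, 1, 1, 0) → π⊥ ≈ (+0.292893, -0.292893); max(|x|,|y|,|x±y|/√2) = 0.414214 ≤ 1.2 ⇒ ∈ W
candidate 8: n = (-1, 1, 1, 0) → π⊥ ≈ (-1.707107, -0.292893); max(|x|,|y|,|x±y|/√2) = 1.707107 > 1.2 ⇒ ∉ W
candidate 9: n = (-3, 3, 1, -3) → π⊥ ≈ (-7.242641, -1.000000); max(|x|,|y|,|x±y|/√2) = 7.242641 > 1.2 ⇒ ∉ W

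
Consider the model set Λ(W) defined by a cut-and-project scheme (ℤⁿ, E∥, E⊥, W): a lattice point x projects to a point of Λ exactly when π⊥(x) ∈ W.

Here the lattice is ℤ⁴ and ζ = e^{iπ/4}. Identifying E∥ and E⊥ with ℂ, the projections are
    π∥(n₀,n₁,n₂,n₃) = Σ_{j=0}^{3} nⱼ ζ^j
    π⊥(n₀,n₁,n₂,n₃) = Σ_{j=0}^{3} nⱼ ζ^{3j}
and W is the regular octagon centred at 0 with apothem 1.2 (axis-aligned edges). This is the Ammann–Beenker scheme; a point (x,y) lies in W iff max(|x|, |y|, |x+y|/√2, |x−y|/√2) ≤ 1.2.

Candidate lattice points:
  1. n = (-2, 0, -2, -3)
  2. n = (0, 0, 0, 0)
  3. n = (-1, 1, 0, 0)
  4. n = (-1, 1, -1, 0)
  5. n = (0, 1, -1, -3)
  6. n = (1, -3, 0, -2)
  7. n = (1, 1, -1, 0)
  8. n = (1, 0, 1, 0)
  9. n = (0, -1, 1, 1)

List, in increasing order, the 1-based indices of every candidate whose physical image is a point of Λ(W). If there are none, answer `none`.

2

Internal map: ζ^{3j} for j=0..3 gives (1,0), (−√2/2,√2/2), (0,−1), (√2/2,√2/2).
candidate 1: n = (-2, 0, -2, -3) → π⊥ ≈ (-4.121320, -0.121320); max(|x|,|y|,|x±y|/√2) = 4.121320 > 1.2 ⇒ ∉ W
candidate 2: n = (0, 0, 0, 0) → π⊥ ≈ (+0.000000, +0.000000); max(|x|,|y|,|x±y|/√2) = 0.000000 ≤ 1.2 ⇒ ∈ W
candidate 3: n = (-1, 1, 0, 0) → π⊥ ≈ (-1.707107, +0.707107); max(|x|,|y|,|x±y|/√2) = 1.707107 > 1.2 ⇒ ∉ W
candidate 4: n = (-1, 1, -1, 0) → π⊥ ≈ (-1.707107, +1.707107); max(|x|,|y|,|x±y|/√2) = 2.414214 > 1.2 ⇒ ∉ W
candidate 5: n = (0, 1, -1, -3) → π⊥ ≈ (-2.828427, -0.414214); max(|x|,|y|,|x±y|/√2) = 2.828427 > 1.2 ⇒ ∉ W
candidate 6: n = (1, -3, 0, -2) → π⊥ ≈ (+1.707107, -3.535534); max(|x|,|y|,|x±y|/√2) = 3.707107 > 1.2 ⇒ ∉ W
candidate 7: n = (1, 1, -1, 0) → π⊥ ≈ (+0.292893, +1.707107); max(|x|,|y|,|x±y|/√2) = 1.707107 > 1.2 ⇒ ∉ W
candidate 8: n = (1, 0, 1, 0) → π⊥ ≈ (+1.000000, -1.000000); max(|x|,|y|,|x±y|/√2) = 1.414214 > 1.2 ⇒ ∉ W
candidate 9: n = (0, -1, 1, 1) → π⊥ ≈ (+1.414214, -1.000000); max(|x|,|y|,|x±y|/√2) = 1.707107 > 1.2 ⇒ ∉ W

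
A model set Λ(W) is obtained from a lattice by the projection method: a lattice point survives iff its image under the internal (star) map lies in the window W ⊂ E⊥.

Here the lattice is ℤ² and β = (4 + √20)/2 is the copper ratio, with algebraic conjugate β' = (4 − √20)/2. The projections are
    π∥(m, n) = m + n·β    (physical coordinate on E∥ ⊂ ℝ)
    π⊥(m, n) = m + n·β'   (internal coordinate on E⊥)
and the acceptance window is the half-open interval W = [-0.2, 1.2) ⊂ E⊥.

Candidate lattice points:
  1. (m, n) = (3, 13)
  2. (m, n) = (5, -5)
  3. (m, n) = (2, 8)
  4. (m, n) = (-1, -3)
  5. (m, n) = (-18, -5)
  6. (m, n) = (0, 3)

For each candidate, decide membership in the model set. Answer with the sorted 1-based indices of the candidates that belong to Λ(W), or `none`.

1, 3

Compute β' = (4−√20)/2 = -0.2361, so π⊥(m,n) = m -0.2361·n.
#1 (3,13): internal coord 3 + (13)·β' = -0.0689; -0.0689 ∈ [-0.2, 1.2) → IN Λ
#2 (5,-5): internal coord 5 + (-5)·β' = +6.1803; +6.1803 ∉ [-0.2, 1.2) → out
#3 (2,8): internal coord 2 + (8)·β' = +0.1115; +0.1115 ∈ [-0.2, 1.2) → IN Λ
#4 (-1,-3): internal coord -1 + (-3)·β' = -0.2918; -0.2918 ∉ [-0.2, 1.2) → out
#5 (-18,-5): internal coord -18 + (-5)·β' = -16.8197; -16.8197 ∉ [-0.2, 1.2) → out
#6 (0,3): internal coord 0 + (3)·β' = -0.7082; -0.7082 ∉ [-0.2, 1.2) → out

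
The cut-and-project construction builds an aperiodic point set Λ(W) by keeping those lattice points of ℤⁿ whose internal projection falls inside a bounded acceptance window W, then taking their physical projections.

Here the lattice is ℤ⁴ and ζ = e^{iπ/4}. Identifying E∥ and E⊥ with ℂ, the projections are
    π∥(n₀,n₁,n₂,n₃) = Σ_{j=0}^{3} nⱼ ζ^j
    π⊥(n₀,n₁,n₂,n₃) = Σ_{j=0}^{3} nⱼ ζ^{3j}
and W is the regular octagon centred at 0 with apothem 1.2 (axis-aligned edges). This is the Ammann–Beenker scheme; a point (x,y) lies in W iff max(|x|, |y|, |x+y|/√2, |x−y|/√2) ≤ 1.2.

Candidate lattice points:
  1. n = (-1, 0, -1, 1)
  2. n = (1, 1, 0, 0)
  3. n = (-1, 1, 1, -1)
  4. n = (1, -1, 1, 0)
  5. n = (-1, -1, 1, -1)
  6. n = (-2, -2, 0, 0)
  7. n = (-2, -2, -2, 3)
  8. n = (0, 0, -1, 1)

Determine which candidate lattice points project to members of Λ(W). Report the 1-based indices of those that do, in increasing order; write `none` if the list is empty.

π⊥(n) = n₀ + n₁ζ³ + n₂ζ⁶ + n₃ζ⁹ where ζ = e^{iπ/4}.
#1 (-1, 0, -1, 1): internal (-0.292893, 1.707107); octagon support 1.707107 vs apothem 1.2 → ∉ W
#2 (1, 1, 0, 0): internal (0.292893, 0.707107); octagon support 0.707107 vs apothem 1.2 → ∈ W
#3 (-1, 1, 1, -1): internal (-2.414214, -1.000000); octagon support 2.414214 vs apothem 1.2 → ∉ W
#4 (1, -1, 1, 0): internal (1.707107, -1.707107); octagon support 2.414214 vs apothem 1.2 → ∉ W
#5 (-1, -1, 1, -1): internal (-1.000000, -2.414214); octagon support 2.414214 vs apothem 1.2 → ∉ W
#6 (-2, -2, 0, 0): internal (-0.585786, -1.414214); octagon support 1.414214 vs apothem 1.2 → ∉ W
#7 (-2, -2, -2, 3): internal (1.535534, 2.707107); octagon support 3.000000 vs apothem 1.2 → ∉ W
#8 (0, 0, -1, 1): internal (0.707107, 1.707107); octagon support 1.707107 vs apothem 1.2 → ∉ W

2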